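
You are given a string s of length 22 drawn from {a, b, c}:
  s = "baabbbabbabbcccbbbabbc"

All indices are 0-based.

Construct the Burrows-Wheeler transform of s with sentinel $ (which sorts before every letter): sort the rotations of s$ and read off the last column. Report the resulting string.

cbbabb$bbbbbaacaabbbccb

rank  rotation                 last
    0  $baabbbabbabbcccbbbabbc  c
    1  aabbbabbabbcccbbbabbc$b  b
    2  abbabbcccbbbabbc$baabbb  b
    3  abbbabbabbcccbbbabbc$ba  a
    4  abbc$baabbbabbabbcccbbb  b
    5  abbcccbbbabbc$baabbbabb  b
    6  baabbbabbabbcccbbbabbc$  $
    7  babbabbcccbbbabbc$baabb  b
    8  babbc$baabbbabbabbcccbb  b
    9  babbcccbbbabbc$baabbbab  b
   10  bbabbabbcccbbbabbc$baab  b
   11  bbabbc$baabbbabbabbcccb  b
   12  bbabbcccbbbabbc$baabbba  a
   13  bbbabbabbcccbbbabbc$baa  a
   14  bbbabbc$baabbbabbabbccc  c
   15  bbc$baabbbabbabbcccbbba  a
   16  bbcccbbbabbc$baabbbabba  a
   17  bc$baabbbabbabbcccbbbab  b
   18  bcccbbbabbc$baabbbabbab  b
   19  c$baabbbabbabbcccbbbabb  b
   20  cbbbabbc$baabbbabbabbcc  c
   21  ccbbbabbc$baabbbabbabbc  c
   22  cccbbbabbc$baabbbabbabb  b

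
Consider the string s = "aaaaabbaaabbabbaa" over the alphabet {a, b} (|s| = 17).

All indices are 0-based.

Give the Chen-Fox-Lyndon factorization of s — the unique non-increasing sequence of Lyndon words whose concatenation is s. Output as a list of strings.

emit factor 1: 'aaaaabbaaabbabb' (i=0, period=15)
emit factor 2: 'a' (i=15, period=1)
emit factor 3: 'a' (i=16, period=1)

["aaaaabbaaabbabb", "a", "a"]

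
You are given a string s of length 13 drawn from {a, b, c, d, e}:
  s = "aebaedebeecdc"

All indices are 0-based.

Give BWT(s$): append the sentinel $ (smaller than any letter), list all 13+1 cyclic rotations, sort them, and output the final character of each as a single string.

rank  rotation        last
    0  $aebaedebeecdc  c
    1  aebaedebeecdc$  $
    2  aedebeecdc$aeb  b
    3  baedebeecdc$ae  e
    4  beecdc$aebaede  e
    5  c$aebaedebeecd  d
    6  cdc$aebaedebee  e
    7  dc$aebaedebeec  c
    8  debeecdc$aebae  e
    9  ebaedebeecdc$a  a
   10  ebeecdc$aebaed  d
   11  ecdc$aebaedebe  e
   12  edebeecdc$aeba  a
   13  eecdc$aebaedeb  b

c$beedeceadeab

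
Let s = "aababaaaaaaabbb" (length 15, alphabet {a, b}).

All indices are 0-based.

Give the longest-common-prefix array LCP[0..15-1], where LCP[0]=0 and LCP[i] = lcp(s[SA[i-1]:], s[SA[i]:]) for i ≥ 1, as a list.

[0, 6, 5, 4, 3, 2, 3, 1, 3, 2, 0, 1, 2, 1, 2]

sorted suffixes:
  #0 SA[0]=5  'aaaaaaabbb'
  #1 SA[1]=6  'aaaaaabbb'
  #2 SA[2]=7  'aaaaabbb'
  #3 SA[3]=8  'aaaabbb'
  #4 SA[4]=9  'aaabbb'
  #5 SA[5]=0  'aababaaaaaaabbb'
  #6 SA[6]=10  'aabbb'
  #7 SA[7]=3  'abaaaaaaabbb'
  #8 SA[8]=1  'ababaaaaaaabbb'
  #9 SA[9]=11  'abbb'
  #10 SA[10]=14  'b'
  #11 SA[11]=4  'baaaaaaabbb'
  #12 SA[12]=2  'babaaaaaaabbb'
  #13 SA[13]=13  'bb'
  #14 SA[14]=12  'bbb'

SA = [5, 6, 7, 8, 9, 0, 10, 3, 1, 11, 14, 4, 2, 13, 12]
i: (SA[i-1],SA[i]) lcp shared
  1: (5,6) 6 'aaaaaa'
  2: (6,7) 5 'aaaaa'
  3: (7,8) 4 'aaaa'
  4: (8,9) 3 'aaa'
  5: (9,0) 2 'aa'
  6: (0,10) 3 'aab'
  7: (10,3) 1 'a'
  8: (3,1) 3 'aba'
  9: (1,11) 2 'ab'
  10: (11,14) 0 ''
  11: (14,4) 1 'b'
  12: (4,2) 2 'ba'
  13: (2,13) 1 'b'
  14: (13,12) 2 'bb'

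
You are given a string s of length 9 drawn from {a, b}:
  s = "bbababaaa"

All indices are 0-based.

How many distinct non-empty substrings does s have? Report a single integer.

rank | idx | suffix
   0 |   8 | a
   1 |   7 | aa
   2 |   6 | aaa
   3 |   4 | abaaa
   4 |   2 | ababaaa
   5 |   5 | baaa
   6 |   3 | babaaa
   7 |   1 | bababaaa
   8 |   0 | bbababaaa

SA = [8, 7, 6, 4, 2, 5, 3, 1, 0]
i: (SA[i-1],SA[i]) lcp shared
  1: (8,7) 1 'a'
  2: (7,6) 2 'aa'
  3: (6,4) 1 'a'
  4: (4,2) 3 'aba'
  5: (2,5) 0 ''
  6: (5,3) 2 'ba'
  7: (3,1) 4 'baba'
  8: (1,0) 1 'b'

n(n+1)/2 = 9·10/2 = 45
Σ LCP = 0 + 1 + 2 + 1 + 3 + 0 + 2 + 4 + 1 = 14
distinct = 45 − 14 = 31

31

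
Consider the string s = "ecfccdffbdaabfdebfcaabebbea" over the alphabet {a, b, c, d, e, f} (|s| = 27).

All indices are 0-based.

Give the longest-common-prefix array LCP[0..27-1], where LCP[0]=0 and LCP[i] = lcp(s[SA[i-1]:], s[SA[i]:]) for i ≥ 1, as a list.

rank→(start, suffix):
  0 → (26, 'a')
  1 → (19, 'aabebbea')
  2 → (10, 'aabfdebfcaabebbea')
  3 → (20, 'abebbea')
  4 → (11, 'abfdebfcaabebbea')
  5 → (23, 'bbea')
  6 → (8, 'bdaabfdebfcaabebbea')
  7 → (24, 'bea')
  8 → (21, 'bebbea')
  9 → (16, 'bfcaabebbea')
  10 → (12, 'bfdebfcaabebbea')
  11 → (18, 'caabebbea')
  12 → (3, 'ccdffbdaabfdebfcaabebbea')
  13 → (4, 'cdffbdaabfdebfcaabebbea')
  14 → (1, 'cfccdffbdaabfdebfcaabebbea')
  15 → (9, 'daabfdebfcaabebbea')
  16 → (14, 'debfcaabebbea')
  17 → (5, 'dffbdaabfdebfcaabebbea')
  18 → (25, 'ea')
  19 → (22, 'ebbea')
  20 → (15, 'ebfcaabebbea')
  21 → (0, 'ecfccdffbdaabfdebfcaabebbea')
  22 → (7, 'fbdaabfdebfcaabebbea')
  23 → (17, 'fcaabebbea')
  24 → (2, 'fccdffbdaabfdebfcaabebbea')
  25 → (13, 'fdebfcaabebbea')
  26 → (6, 'ffbdaabfdebfcaabebbea')

SA = [26, 19, 10, 20, 11, 23, 8, 24, 21, 16, 12, 18, 3, 4, 1, 9, 14, 5, 25, 22, 15, 0, 7, 17, 2, 13, 6]
rank  pair      lcp
   1  s[26:],s[19:]  1  'a'
   2  s[19:],s[10:]  3  'aab'
   3  s[10:],s[20:]  1  'a'
   4  s[20:],s[11:]  2  'ab'
   5  s[11:],s[23:]  0  ''
   6  s[23:],s[8:]  1  'b'
   7  s[8:],s[24:]  1  'b'
   8  s[24:],s[21:]  2  'be'
   9  s[21:],s[16:]  1  'b'
  10  s[16:],s[12:]  2  'bf'
  11  s[12:],s[18:]  0  ''
  12  s[18:],s[3:]  1  'c'
  13  s[3:],s[4:]  1  'c'
  14  s[4:],s[1:]  1  'c'
  15  s[1:],s[9:]  0  ''
  16  s[9:],s[14:]  1  'd'
  17  s[14:],s[5:]  1  'd'
  18  s[5:],s[25:]  0  ''
  19  s[25:],s[22:]  1  'e'
  20  s[22:],s[15:]  2  'eb'
  21  s[15:],s[0:]  1  'e'
  22  s[0:],s[7:]  0  ''
  23  s[7:],s[17:]  1  'f'
  24  s[17:],s[2:]  2  'fc'
  25  s[2:],s[13:]  1  'f'
  26  s[13:],s[6:]  1  'f'

[0, 1, 3, 1, 2, 0, 1, 1, 2, 1, 2, 0, 1, 1, 1, 0, 1, 1, 0, 1, 2, 1, 0, 1, 2, 1, 1]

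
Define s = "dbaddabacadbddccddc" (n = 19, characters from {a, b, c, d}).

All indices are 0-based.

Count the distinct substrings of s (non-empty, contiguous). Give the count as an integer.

168

rank | idx | suffix
   0 |   5 | abacadbddccddc
   1 |   7 | acadbddccddc
   2 |   9 | adbddccddc
   3 |   2 | addabacadbddccddc
   4 |   6 | bacadbddccddc
   5 |   1 | baddabacadbddccddc
   6 |  11 | bddccddc
   7 |  18 | c
   8 |   8 | cadbddccddc
   9 |  14 | ccddc
  10 |  15 | cddc
  11 |   4 | dabacadbddccddc
  12 |   0 | dbaddabacadbddccddc
  13 |  10 | dbddccddc
  14 |  17 | dc
  15 |  13 | dccddc
  16 |   3 | ddabacadbddccddc
  17 |  16 | ddc
  18 |  12 | ddccddc

SA = [5, 7, 9, 2, 6, 1, 11, 18, 8, 14, 15, 4, 0, 10, 17, 13, 3, 16, 12]
[i] adj suffixes → lcp
  [1] 5/7 → 1 ('a')
  [2] 7/9 → 1 ('a')
  [3] 9/2 → 2 ('ad')
  [4] 2/6 → 0 ('')
  [5] 6/1 → 2 ('ba')
  [6] 1/11 → 1 ('b')
  [7] 11/18 → 0 ('')
  [8] 18/8 → 1 ('c')
  [9] 8/14 → 1 ('c')
  [10] 14/15 → 1 ('c')
  [11] 15/4 → 0 ('')
  [12] 4/0 → 1 ('d')
  [13] 0/10 → 2 ('db')
  [14] 10/17 → 1 ('d')
  [15] 17/13 → 2 ('dc')
  [16] 13/3 → 1 ('d')
  [17] 3/16 → 2 ('dd')
  [18] 16/12 → 3 ('ddc')

n(n+1)/2 = 19·20/2 = 190
Σ LCP = 0 + 1 + 1 + 2 + 0 + 2 + 1 + 0 + 1 + 1 + 1 + 0 + 1 + 2 + 1 + 2 + 1 + 2 + 3 = 22
distinct = 190 − 22 = 168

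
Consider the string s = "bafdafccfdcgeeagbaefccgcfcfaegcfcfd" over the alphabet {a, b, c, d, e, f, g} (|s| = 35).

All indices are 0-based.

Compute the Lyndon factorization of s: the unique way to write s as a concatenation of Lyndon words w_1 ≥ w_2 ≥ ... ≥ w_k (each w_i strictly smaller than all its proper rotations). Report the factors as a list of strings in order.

emit factor 1: 'b' (i=0, period=1)
emit factor 2: 'afd' (i=1, period=3)
emit factor 3: 'afccfdcgeeagb' (i=4, period=13)
emit factor 4: 'aefccgcfcfaegcfcfd' (i=17, period=18)

["b", "afd", "afccfdcgeeagb", "aefccgcfcfaegcfcfd"]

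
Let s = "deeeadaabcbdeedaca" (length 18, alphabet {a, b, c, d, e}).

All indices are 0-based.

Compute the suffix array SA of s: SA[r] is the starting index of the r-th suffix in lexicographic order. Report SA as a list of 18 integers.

[17, 6, 7, 15, 4, 8, 10, 16, 9, 5, 14, 11, 0, 3, 13, 2, 12, 1]

sorted suffixes:
  #0 SA[0]=17  'a'
  #1 SA[1]=6  'aabcbdeedaca'
  #2 SA[2]=7  'abcbdeedaca'
  #3 SA[3]=15  'aca'
  #4 SA[4]=4  'adaabcbdeedaca'
  #5 SA[5]=8  'bcbdeedaca'
  #6 SA[6]=10  'bdeedaca'
  #7 SA[7]=16  'ca'
  #8 SA[8]=9  'cbdeedaca'
  #9 SA[9]=5  'daabcbdeedaca'
  #10 SA[10]=14  'daca'
  #11 SA[11]=11  'deedaca'
  #12 SA[12]=0  'deeeadaabcbdeedaca'
  #13 SA[13]=3  'eadaabcbdeedaca'
  #14 SA[14]=13  'edaca'
  #15 SA[15]=2  'eeadaabcbdeedaca'
  #16 SA[16]=12  'eedaca'
  #17 SA[17]=1  'eeeadaabcbdeedaca'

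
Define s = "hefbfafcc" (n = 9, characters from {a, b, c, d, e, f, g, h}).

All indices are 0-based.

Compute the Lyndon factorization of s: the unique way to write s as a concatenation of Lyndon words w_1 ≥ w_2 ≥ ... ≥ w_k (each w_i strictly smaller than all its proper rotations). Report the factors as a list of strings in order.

emit factor 1: 'h' (i=0, period=1)
emit factor 2: 'ef' (i=1, period=2)
emit factor 3: 'bf' (i=3, period=2)
emit factor 4: 'afcc' (i=5, period=4)

["h", "ef", "bf", "afcc"]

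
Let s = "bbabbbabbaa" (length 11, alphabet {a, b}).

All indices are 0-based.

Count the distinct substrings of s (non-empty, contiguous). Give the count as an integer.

44

sorted suffixes:
  #0 SA[0]=10  'a'
  #1 SA[1]=9  'aa'
  #2 SA[2]=6  'abbaa'
  #3 SA[3]=2  'abbbabbaa'
  #4 SA[4]=8  'baa'
  #5 SA[5]=5  'babbaa'
  #6 SA[6]=1  'babbbabbaa'
  #7 SA[7]=7  'bbaa'
  #8 SA[8]=4  'bbabbaa'
  #9 SA[9]=0  'bbabbbabbaa'
  #10 SA[10]=3  'bbbabbaa'

SA = [10, 9, 6, 2, 8, 5, 1, 7, 4, 0, 3]
i: (SA[i-1],SA[i]) lcp shared
  1: (10,9) 1 'a'
  2: (9,6) 1 'a'
  3: (6,2) 3 'abb'
  4: (2,8) 0 ''
  5: (8,5) 2 'ba'
  6: (5,1) 4 'babb'
  7: (1,7) 1 'b'
  8: (7,4) 3 'bba'
  9: (4,0) 5 'bbabb'
  10: (0,3) 2 'bb'

n(n+1)/2 = 11·12/2 = 66
Σ LCP = 0 + 1 + 1 + 3 + 0 + 2 + 4 + 1 + 3 + 5 + 2 = 22
distinct = 66 − 22 = 44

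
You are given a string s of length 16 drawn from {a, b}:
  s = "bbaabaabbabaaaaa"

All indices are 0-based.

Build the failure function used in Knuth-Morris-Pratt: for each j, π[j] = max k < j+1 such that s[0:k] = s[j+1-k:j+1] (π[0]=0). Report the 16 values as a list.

π[0] = 0
j=1 s[j]='b': π[1]=1 (border 'b')
j=2 s[j]='a': k: 1→0; π[2]=0 (border '')
j=3 s[j]='a': π[3]=0 (border '')
j=4 s[j]='b': π[4]=1 (border 'b')
j=5 s[j]='a': k: 1→0; π[5]=0 (border '')
j=6 s[j]='a': π[6]=0 (border '')
j=7 s[j]='b': π[7]=1 (border 'b')
j=8 s[j]='b': π[8]=2 (border 'bb')
j=9 s[j]='a': π[9]=3 (border 'bba')
j=10 s[j]='b': k: 3→0; π[10]=1 (border 'b')
j=11 s[j]='a': k: 1→0; π[11]=0 (border '')
j=12 s[j]='a': π[12]=0 (border '')
j=13 s[j]='a': π[13]=0 (border '')
j=14 s[j]='a': π[14]=0 (border '')
j=15 s[j]='a': π[15]=0 (border '')

[0, 1, 0, 0, 1, 0, 0, 1, 2, 3, 1, 0, 0, 0, 0, 0]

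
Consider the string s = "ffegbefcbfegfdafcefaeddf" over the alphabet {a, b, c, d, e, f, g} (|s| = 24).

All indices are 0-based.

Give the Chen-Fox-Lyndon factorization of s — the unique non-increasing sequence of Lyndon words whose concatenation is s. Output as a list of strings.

emit factor 1: 'f' (i=0, period=1)
emit factor 2: 'f' (i=1, period=1)
emit factor 3: 'eg' (i=2, period=2)
emit factor 4: 'befcbfegfd' (i=4, period=10)
emit factor 5: 'afcef' (i=14, period=5)
emit factor 6: 'aeddf' (i=19, period=5)

["f", "f", "eg", "befcbfegfd", "afcef", "aeddf"]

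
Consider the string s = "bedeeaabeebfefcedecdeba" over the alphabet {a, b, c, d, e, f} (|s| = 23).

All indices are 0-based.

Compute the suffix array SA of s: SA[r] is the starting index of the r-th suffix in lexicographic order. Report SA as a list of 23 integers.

[22, 5, 6, 21, 0, 7, 10, 18, 14, 19, 16, 2, 4, 20, 9, 17, 15, 1, 3, 8, 12, 13, 11]

rank | idx | suffix
   0 |  22 | a
   1 |   5 | aabeebfefcedecdeba
   2 |   6 | abeebfefcedecdeba
   3 |  21 | ba
   4 |   0 | bedeeaabeebfefcedecdeba
   5 |   7 | beebfefcedecdeba
   6 |  10 | bfefcedecdeba
   7 |  18 | cdeba
   8 |  14 | cedecdeba
   9 |  19 | deba
  10 |  16 | decdeba
  11 |   2 | deeaabeebfefcedecdeba
  12 |   4 | eaabeebfefcedecdeba
  13 |  20 | eba
  14 |   9 | ebfefcedecdeba
  15 |  17 | ecdeba
  16 |  15 | edecdeba
  17 |   1 | edeeaabeebfefcedecdeba
  18 |   3 | eeaabeebfefcedecdeba
  19 |   8 | eebfefcedecdeba
  20 |  12 | efcedecdeba
  21 |  13 | fcedecdeba
  22 |  11 | fefcedecdeba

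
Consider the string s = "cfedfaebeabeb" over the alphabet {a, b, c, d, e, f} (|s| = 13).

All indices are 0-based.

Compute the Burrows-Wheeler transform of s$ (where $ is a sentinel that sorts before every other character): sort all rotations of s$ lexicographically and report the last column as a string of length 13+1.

befeea$ebbafdc

rank  rotation        last
    0  $cfedfaebeabeb  b
    1  abeb$cfedfaebe  e
    2  aebeabeb$cfedf  f
    3  b$cfedfaebeabe  e
    4  beabeb$cfedfae  e
    5  beb$cfedfaebea  a
    6  cfedfaebeabeb$  $
    7  dfaebeabeb$cfe  e
    8  eabeb$cfedfaeb  b
    9  eb$cfedfaebeab  b
   10  ebeabeb$cfedfa  a
   11  edfaebeabeb$cf  f
   12  faebeabeb$cfed  d
   13  fedfaebeabeb$c  c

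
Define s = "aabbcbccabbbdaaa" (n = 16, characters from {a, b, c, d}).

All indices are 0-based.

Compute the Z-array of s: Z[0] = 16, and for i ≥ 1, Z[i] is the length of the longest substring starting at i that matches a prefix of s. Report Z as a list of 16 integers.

Z[0]=16
i=1: i≥r, start 0; Z[1]=1 scan→box=[1,2)
i=2: i≥r, start 0; Z[2]=0
i=3: i≥r, start 0; Z[3]=0
i=4: i≥r, start 0; Z[4]=0
i=5: i≥r, start 0; Z[5]=0
i=6: i≥r, start 0; Z[6]=0
i=7: i≥r, start 0; Z[7]=0
i=8: i≥r, start 0; Z[8]=1 scan→box=[8,9)
i=9: i≥r, start 0; Z[9]=0
i=10: i≥r, start 0; Z[10]=0
i=11: i≥r, start 0; Z[11]=0
i=12: i≥r, start 0; Z[12]=0
i=13: i≥r, start 0; Z[13]=2 scan→box=[13,15)
i=14: min(r-i=1, Z[1]=1)=1; Z[14]=2 scan→box=[14,16)
i=15: min(r-i=1, Z[1]=1)=1; Z[15]=1

[16, 1, 0, 0, 0, 0, 0, 0, 1, 0, 0, 0, 0, 2, 2, 1]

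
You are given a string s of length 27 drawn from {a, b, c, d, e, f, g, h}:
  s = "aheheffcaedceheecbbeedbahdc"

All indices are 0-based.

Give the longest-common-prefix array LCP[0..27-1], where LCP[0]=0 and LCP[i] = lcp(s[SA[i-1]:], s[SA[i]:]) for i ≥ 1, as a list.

rank→(start, suffix):
  0 → (8, 'aedceheecbbeedbahdc')
  1 → (23, 'ahdc')
  2 → (0, 'aheheffcaedceheecbbeedbahdc')
  3 → (22, 'bahdc')
  4 → (17, 'bbeedbahdc')
  5 → (18, 'beedbahdc')
  6 → (26, 'c')
  7 → (7, 'caedceheecbbeedbahdc')
  8 → (16, 'cbbeedbahdc')
  9 → (11, 'ceheecbbeedbahdc')
  10 → (21, 'dbahdc')
  11 → (25, 'dc')
  12 → (10, 'dceheecbbeedbahdc')
  13 → (15, 'ecbbeedbahdc')
  14 → (20, 'edbahdc')
  15 → (9, 'edceheecbbeedbahdc')
  16 → (14, 'eecbbeedbahdc')
  17 → (19, 'eedbahdc')
  18 → (4, 'effcaedceheecbbeedbahdc')
  19 → (12, 'eheecbbeedbahdc')
  20 → (2, 'eheffcaedceheecbbeedbahdc')
  21 → (6, 'fcaedceheecbbeedbahdc')
  22 → (5, 'ffcaedceheecbbeedbahdc')
  23 → (24, 'hdc')
  24 → (13, 'heecbbeedbahdc')
  25 → (3, 'heffcaedceheecbbeedbahdc')
  26 → (1, 'heheffcaedceheecbbeedbahdc')

SA = [8, 23, 0, 22, 17, 18, 26, 7, 16, 11, 21, 25, 10, 15, 20, 9, 14, 19, 4, 12, 2, 6, 5, 24, 13, 3, 1]
i: (SA[i-1],SA[i]) lcp shared
  1: (8,23) 1 'a'
  2: (23,0) 2 'ah'
  3: (0,22) 0 ''
  4: (22,17) 1 'b'
  5: (17,18) 1 'b'
  6: (18,26) 0 ''
  7: (26,7) 1 'c'
  8: (7,16) 1 'c'
  9: (16,11) 1 'c'
  10: (11,21) 0 ''
  11: (21,25) 1 'd'
  12: (25,10) 2 'dc'
  13: (10,15) 0 ''
  14: (15,20) 1 'e'
  15: (20,9) 2 'ed'
  16: (9,14) 1 'e'
  17: (14,19) 2 'ee'
  18: (19,4) 1 'e'
  19: (4,12) 1 'e'
  20: (12,2) 3 'ehe'
  21: (2,6) 0 ''
  22: (6,5) 1 'f'
  23: (5,24) 0 ''
  24: (24,13) 1 'h'
  25: (13,3) 2 'he'
  26: (3,1) 2 'he'

[0, 1, 2, 0, 1, 1, 0, 1, 1, 1, 0, 1, 2, 0, 1, 2, 1, 2, 1, 1, 3, 0, 1, 0, 1, 2, 2]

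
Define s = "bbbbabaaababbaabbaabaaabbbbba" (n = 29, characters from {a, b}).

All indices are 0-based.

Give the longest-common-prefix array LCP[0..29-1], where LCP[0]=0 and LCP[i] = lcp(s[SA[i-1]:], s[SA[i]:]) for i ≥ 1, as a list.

rank→(start, suffix):
  0 → (28, 'a')
  1 → (6, 'aaababbaabbaabaaabbbbba')
  2 → (20, 'aaabbbbba')
  3 → (17, 'aabaaabbbbba')
  4 → (7, 'aababbaabbaabaaabbbbba')
  5 → (13, 'aabbaabaaabbbbba')
  6 → (21, 'aabbbbba')
  7 → (4, 'abaaababbaabbaabaaabbbbba')
  8 → (18, 'abaaabbbbba')
  9 → (8, 'ababbaabbaabaaabbbbba')
  10 → (14, 'abbaabaaabbbbba')
  11 → (10, 'abbaabbaabaaabbbbba')
  12 → (22, 'abbbbba')
  13 → (27, 'ba')
  14 → (5, 'baaababbaabbaabaaabbbbba')
  15 → (19, 'baaabbbbba')
  16 → (16, 'baabaaabbbbba')
  17 → (12, 'baabbaabaaabbbbba')
  18 → (3, 'babaaababbaabbaabaaabbbbba')
  19 → (9, 'babbaabbaabaaabbbbba')
  20 → (26, 'bba')
  21 → (15, 'bbaabaaabbbbba')
  22 → (11, 'bbaabbaabaaabbbbba')
  23 → (2, 'bbabaaababbaabbaabaaabbbbba')
  24 → (25, 'bbba')
  25 → (1, 'bbbabaaababbaabbaabaaabbbbba')
  26 → (24, 'bbbba')
  27 → (0, 'bbbbabaaababbaabbaabaaabbbbba')
  28 → (23, 'bbbbba')

SA = [28, 6, 20, 17, 7, 13, 21, 4, 18, 8, 14, 10, 22, 27, 5, 19, 16, 12, 3, 9, 26, 15, 11, 2, 25, 1, 24, 0, 23]
rank  pair      lcp
   1  s[28:],s[6:]  1  'a'
   2  s[6:],s[20:]  4  'aaab'
   3  s[20:],s[17:]  2  'aa'
   4  s[17:],s[7:]  4  'aaba'
   5  s[7:],s[13:]  3  'aab'
   6  s[13:],s[21:]  4  'aabb'
   7  s[21:],s[4:]  1  'a'
   8  s[4:],s[18:]  6  'abaaab'
   9  s[18:],s[8:]  3  'aba'
  10  s[8:],s[14:]  2  'ab'
  11  s[14:],s[10:]  6  'abbaab'
  12  s[10:],s[22:]  3  'abb'
  13  s[22:],s[27:]  0  ''
  14  s[27:],s[5:]  2  'ba'
  15  s[5:],s[19:]  5  'baaab'
  16  s[19:],s[16:]  3  'baa'
  17  s[16:],s[12:]  4  'baab'
  18  s[12:],s[3:]  2  'ba'
  19  s[3:],s[9:]  3  'bab'
  20  s[9:],s[26:]  1  'b'
  21  s[26:],s[15:]  3  'bba'
  22  s[15:],s[11:]  5  'bbaab'
  23  s[11:],s[2:]  3  'bba'
  24  s[2:],s[25:]  2  'bb'
  25  s[25:],s[1:]  4  'bbba'
  26  s[1:],s[24:]  3  'bbb'
  27  s[24:],s[0:]  5  'bbbba'
  28  s[0:],s[23:]  4  'bbbb'

[0, 1, 4, 2, 4, 3, 4, 1, 6, 3, 2, 6, 3, 0, 2, 5, 3, 4, 2, 3, 1, 3, 5, 3, 2, 4, 3, 5, 4]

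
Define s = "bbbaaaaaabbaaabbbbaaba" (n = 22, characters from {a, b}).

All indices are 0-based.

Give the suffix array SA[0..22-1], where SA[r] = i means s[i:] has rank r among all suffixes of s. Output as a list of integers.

[21, 3, 4, 5, 6, 11, 18, 7, 12, 19, 8, 13, 20, 2, 10, 17, 1, 9, 16, 0, 15, 14]

sorted suffixes:
  #0 SA[0]=21  'a'
  #1 SA[1]=3  'aaaaaabbaaabbbbaaba'
  #2 SA[2]=4  'aaaaabbaaabbbbaaba'
  #3 SA[3]=5  'aaaabbaaabbbbaaba'
  #4 SA[4]=6  'aaabbaaabbbbaaba'
  #5 SA[5]=11  'aaabbbbaaba'
  #6 SA[6]=18  'aaba'
  #7 SA[7]=7  'aabbaaabbbbaaba'
  #8 SA[8]=12  'aabbbbaaba'
  #9 SA[9]=19  'aba'
  #10 SA[10]=8  'abbaaabbbbaaba'
  #11 SA[11]=13  'abbbbaaba'
  #12 SA[12]=20  'ba'
  #13 SA[13]=2  'baaaaaabbaaabbbbaaba'
  #14 SA[14]=10  'baaabbbbaaba'
  #15 SA[15]=17  'baaba'
  #16 SA[16]=1  'bbaaaaaabbaaabbbbaaba'
  #17 SA[17]=9  'bbaaabbbbaaba'
  #18 SA[18]=16  'bbaaba'
  #19 SA[19]=0  'bbbaaaaaabbaaabbbbaaba'
  #20 SA[20]=15  'bbbaaba'
  #21 SA[21]=14  'bbbbaaba'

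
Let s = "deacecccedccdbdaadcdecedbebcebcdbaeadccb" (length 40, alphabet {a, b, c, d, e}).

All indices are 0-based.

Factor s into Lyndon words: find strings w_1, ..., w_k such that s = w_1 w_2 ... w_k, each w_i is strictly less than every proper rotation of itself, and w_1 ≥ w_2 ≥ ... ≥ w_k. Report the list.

["de", "acecccedccdbd", "aadcdecedbebcebcdbaeadccb"]

emit factor 1: 'de' (i=0, period=2)
emit factor 2: 'acecccedccdbd' (i=2, period=13)
emit factor 3: 'aadcdecedbebcebcdbaeadccb' (i=15, period=25)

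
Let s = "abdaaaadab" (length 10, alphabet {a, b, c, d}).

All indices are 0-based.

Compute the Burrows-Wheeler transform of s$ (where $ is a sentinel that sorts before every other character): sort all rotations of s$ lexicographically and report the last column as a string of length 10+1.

rank  rotation     last
    0  $abdaaaadab  b
    1  aaaadab$abd  d
    2  aaadab$abda  a
    3  aadab$abdaa  a
    4  ab$abdaaaad  d
    5  abdaaaadab$  $
    6  adab$abdaaa  a
    7  b$abdaaaada  a
    8  bdaaaadab$a  a
    9  daaaadab$ab  b
   10  dab$abdaaaa  a

bdaad$aaaba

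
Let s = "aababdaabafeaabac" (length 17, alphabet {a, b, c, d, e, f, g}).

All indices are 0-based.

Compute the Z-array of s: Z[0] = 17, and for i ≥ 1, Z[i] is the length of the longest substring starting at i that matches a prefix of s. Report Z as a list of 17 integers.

[17, 1, 0, 1, 0, 0, 4, 1, 0, 1, 0, 0, 4, 1, 0, 1, 0]

Z[0]=17
i=1: outside box; Z[1]=1 extend→box=[1,2)
i=2: outside box; Z[2]=0
i=3: outside box; Z[3]=1 extend→box=[3,4)
i=4: outside box; Z[4]=0
i=5: outside box; Z[5]=0
i=6: outside box; Z[6]=4 extend→box=[6,10)
i=7: min(r-i=3, Z[1]=1)=1; Z[7]=1
i=8: min(r-i=2, Z[2]=0)=0; Z[8]=0
i=9: min(r-i=1, Z[3]=1)=1; Z[9]=1
i=10: outside box; Z[10]=0
i=11: outside box; Z[11]=0
i=12: outside box; Z[12]=4 extend→box=[12,16)
i=13: min(r-i=3, Z[1]=1)=1; Z[13]=1
i=14: min(r-i=2, Z[2]=0)=0; Z[14]=0
i=15: min(r-i=1, Z[3]=1)=1; Z[15]=1
i=16: outside box; Z[16]=0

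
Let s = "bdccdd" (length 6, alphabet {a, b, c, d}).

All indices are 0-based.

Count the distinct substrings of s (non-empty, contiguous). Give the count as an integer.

18

rank | idx | suffix
   0 |   0 | bdccdd
   1 |   2 | ccdd
   2 |   3 | cdd
   3 |   5 | d
   4 |   1 | dccdd
   5 |   4 | dd

SA = [0, 2, 3, 5, 1, 4]
rank  pair      lcp
   1  s[0:],s[2:]  0  ''
   2  s[2:],s[3:]  1  'c'
   3  s[3:],s[5:]  0  ''
   4  s[5:],s[1:]  1  'd'
   5  s[1:],s[4:]  1  'd'

n(n+1)/2 = 6·7/2 = 21
Σ LCP = 0 + 0 + 1 + 0 + 1 + 1 = 3
distinct = 21 − 3 = 18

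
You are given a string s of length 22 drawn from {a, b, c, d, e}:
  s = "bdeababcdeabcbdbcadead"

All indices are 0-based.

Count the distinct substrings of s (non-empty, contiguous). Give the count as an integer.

sorted suffixes:
  #0 SA[0]=3  'ababcdeabcbdbcadead'
  #1 SA[1]=10  'abcbdbcadead'
  #2 SA[2]=5  'abcdeabcbdbcadead'
  #3 SA[3]=20  'ad'
  #4 SA[4]=17  'adead'
  #5 SA[5]=4  'babcdeabcbdbcadead'
  #6 SA[6]=15  'bcadead'
  #7 SA[7]=11  'bcbdbcadead'
  #8 SA[8]=6  'bcdeabcbdbcadead'
  #9 SA[9]=13  'bdbcadead'
  #10 SA[10]=0  'bdeababcdeabcbdbcadead'
  #11 SA[11]=16  'cadead'
  #12 SA[12]=12  'cbdbcadead'
  #13 SA[13]=7  'cdeabcbdbcadead'
  #14 SA[14]=21  'd'
  #15 SA[15]=14  'dbcadead'
  #16 SA[16]=1  'deababcdeabcbdbcadead'
  #17 SA[17]=8  'deabcbdbcadead'
  #18 SA[18]=18  'dead'
  #19 SA[19]=2  'eababcdeabcbdbcadead'
  #20 SA[20]=9  'eabcbdbcadead'
  #21 SA[21]=19  'ead'

SA = [3, 10, 5, 20, 17, 4, 15, 11, 6, 13, 0, 16, 12, 7, 21, 14, 1, 8, 18, 2, 9, 19]
rank  pair      lcp
   1  s[3:],s[10:]  2  'ab'
   2  s[10:],s[5:]  3  'abc'
   3  s[5:],s[20:]  1  'a'
   4  s[20:],s[17:]  2  'ad'
   5  s[17:],s[4:]  0  ''
   6  s[4:],s[15:]  1  'b'
   7  s[15:],s[11:]  2  'bc'
   8  s[11:],s[6:]  2  'bc'
   9  s[6:],s[13:]  1  'b'
  10  s[13:],s[0:]  2  'bd'
  11  s[0:],s[16:]  0  ''
  12  s[16:],s[12:]  1  'c'
  13  s[12:],s[7:]  1  'c'
  14  s[7:],s[21:]  0  ''
  15  s[21:],s[14:]  1  'd'
  16  s[14:],s[1:]  1  'd'
  17  s[1:],s[8:]  4  'deab'
  18  s[8:],s[18:]  3  'dea'
  19  s[18:],s[2:]  0  ''
  20  s[2:],s[9:]  3  'eab'
  21  s[9:],s[19:]  2  'ea'

n(n+1)/2 = 22·23/2 = 253
Σ LCP = 0 + 2 + 3 + 1 + 2 + 0 + 1 + 2 + 2 + 1 + 2 + 0 + 1 + 1 + 0 + 1 + 1 + 4 + 3 + 0 + 3 + 2 = 32
distinct = 253 − 32 = 221

221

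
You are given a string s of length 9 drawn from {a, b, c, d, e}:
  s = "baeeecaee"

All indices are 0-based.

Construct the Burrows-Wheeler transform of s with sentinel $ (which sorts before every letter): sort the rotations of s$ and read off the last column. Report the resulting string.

ecb$eeeaea

rank  rotation    last
    0  $baeeecaee  e
    1  aee$baeeec  c
    2  aeeecaee$b  b
    3  baeeecaee$  $
    4  caee$baeee  e
    5  e$baeeecae  e
    6  ecaee$baee  e
    7  ee$baeeeca  a
    8  eecaee$bae  e
    9  eeecaee$ba  a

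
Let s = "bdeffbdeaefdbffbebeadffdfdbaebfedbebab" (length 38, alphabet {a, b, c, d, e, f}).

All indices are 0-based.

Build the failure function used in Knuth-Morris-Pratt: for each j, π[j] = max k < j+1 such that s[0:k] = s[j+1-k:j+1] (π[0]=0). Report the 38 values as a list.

π[0] = 0
j=1 s[j]='d': π[1]=0 (border '')
j=2 s[j]='e': π[2]=0 (border '')
j=3 s[j]='f': π[3]=0 (border '')
j=4 s[j]='f': π[4]=0 (border '')
j=5 s[j]='b': π[5]=1 (border 'b')
j=6 s[j]='d': π[6]=2 (border 'bd')
j=7 s[j]='e': π[7]=3 (border 'bde')
j=8 s[j]='a': k: 3→0; π[8]=0 (border '')
j=9 s[j]='e': π[9]=0 (border '')
j=10 s[j]='f': π[10]=0 (border '')
j=11 s[j]='d': π[11]=0 (border '')
j=12 s[j]='b': π[12]=1 (border 'b')
j=13 s[j]='f': k: 1→0; π[13]=0 (border '')
j=14 s[j]='f': π[14]=0 (border '')
j=15 s[j]='b': π[15]=1 (border 'b')
j=16 s[j]='e': k: 1→0; π[16]=0 (border '')
j=17 s[j]='b': π[17]=1 (border 'b')
j=18 s[j]='e': k: 1→0; π[18]=0 (border '')
j=19 s[j]='a': π[19]=0 (border '')
j=20 s[j]='d': π[20]=0 (border '')
j=21 s[j]='f': π[21]=0 (border '')
j=22 s[j]='f': π[22]=0 (border '')
j=23 s[j]='d': π[23]=0 (border '')
j=24 s[j]='f': π[24]=0 (border '')
j=25 s[j]='d': π[25]=0 (border '')
j=26 s[j]='b': π[26]=1 (border 'b')
j=27 s[j]='a': k: 1→0; π[27]=0 (border '')
j=28 s[j]='e': π[28]=0 (border '')
j=29 s[j]='b': π[29]=1 (border 'b')
j=30 s[j]='f': k: 1→0; π[30]=0 (border '')
j=31 s[j]='e': π[31]=0 (border '')
j=32 s[j]='d': π[32]=0 (border '')
j=33 s[j]='b': π[33]=1 (border 'b')
j=34 s[j]='e': k: 1→0; π[34]=0 (border '')
j=35 s[j]='b': π[35]=1 (border 'b')
j=36 s[j]='a': k: 1→0; π[36]=0 (border '')
j=37 s[j]='b': π[37]=1 (border 'b')

[0, 0, 0, 0, 0, 1, 2, 3, 0, 0, 0, 0, 1, 0, 0, 1, 0, 1, 0, 0, 0, 0, 0, 0, 0, 0, 1, 0, 0, 1, 0, 0, 0, 1, 0, 1, 0, 1]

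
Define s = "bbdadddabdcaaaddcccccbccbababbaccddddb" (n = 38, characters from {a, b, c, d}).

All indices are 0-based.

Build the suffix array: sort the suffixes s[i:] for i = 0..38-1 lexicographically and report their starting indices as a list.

rank→(start, suffix):
  0 → (11, 'aaaddcccccbccbababbaccddddb')
  1 → (12, 'aaddcccccbccbababbaccddddb')
  2 → (25, 'ababbaccddddb')
  3 → (27, 'abbaccddddb')
  4 → (7, 'abdcaaaddcccccbccbababbaccddddb')
  5 → (30, 'accddddb')
  6 → (13, 'addcccccbccbababbaccddddb')
  7 → (3, 'adddabdcaaaddcccccbccbababbaccddddb')
  8 → (37, 'b')
  9 → (24, 'bababbaccddddb')
  10 → (26, 'babbaccddddb')
  11 → (29, 'baccddddb')
  12 → (28, 'bbaccddddb')
  13 → (0, 'bbdadddabdcaaaddcccccbccbababbaccddddb')
  14 → (21, 'bccbababbaccddddb')
  15 → (1, 'bdadddabdcaaaddcccccbccbababbaccddddb')
  16 → (8, 'bdcaaaddcccccbccbababbaccddddb')
  17 → (10, 'caaaddcccccbccbababbaccddddb')
  18 → (23, 'cbababbaccddddb')
  19 → (20, 'cbccbababbaccddddb')
  20 → (22, 'ccbababbaccddddb')
  21 → (19, 'ccbccbababbaccddddb')
  22 → (18, 'cccbccbababbaccddddb')
  23 → (17, 'ccccbccbababbaccddddb')
  24 → (16, 'cccccbccbababbaccddddb')
  25 → (31, 'ccddddb')
  26 → (32, 'cddddb')
  27 → (6, 'dabdcaaaddcccccbccbababbaccddddb')
  28 → (2, 'dadddabdcaaaddcccccbccbababbaccddddb')
  29 → (36, 'db')
  30 → (9, 'dcaaaddcccccbccbababbaccddddb')
  31 → (15, 'dcccccbccbababbaccddddb')
  32 → (5, 'ddabdcaaaddcccccbccbababbaccddddb')
  33 → (35, 'ddb')
  34 → (14, 'ddcccccbccbababbaccddddb')
  35 → (4, 'dddabdcaaaddcccccbccbababbaccddddb')
  36 → (34, 'dddb')
  37 → (33, 'ddddb')

[11, 12, 25, 27, 7, 30, 13, 3, 37, 24, 26, 29, 28, 0, 21, 1, 8, 10, 23, 20, 22, 19, 18, 17, 16, 31, 32, 6, 2, 36, 9, 15, 5, 35, 14, 4, 34, 33]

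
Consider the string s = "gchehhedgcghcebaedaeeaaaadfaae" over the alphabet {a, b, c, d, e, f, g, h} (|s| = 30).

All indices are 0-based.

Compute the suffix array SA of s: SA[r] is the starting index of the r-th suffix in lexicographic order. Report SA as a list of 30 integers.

sorted suffixes:
  #0 SA[0]=21  'aaaadfaae'
  #1 SA[1]=22  'aaadfaae'
  #2 SA[2]=23  'aadfaae'
  #3 SA[3]=27  'aae'
  #4 SA[4]=24  'adfaae'
  #5 SA[5]=28  'ae'
  #6 SA[6]=15  'aedaeeaaaadfaae'
  #7 SA[7]=18  'aeeaaaadfaae'
  #8 SA[8]=14  'baedaeeaaaadfaae'
  #9 SA[9]=12  'cebaedaeeaaaadfaae'
  #10 SA[10]=9  'cghcebaedaeeaaaadfaae'
  #11 SA[11]=1  'chehhedgcghcebaedaeeaaaadfaae'
  #12 SA[12]=17  'daeeaaaadfaae'
  #13 SA[13]=25  'dfaae'
  #14 SA[14]=7  'dgcghcebaedaeeaaaadfaae'
  #15 SA[15]=29  'e'
  #16 SA[16]=20  'eaaaadfaae'
  #17 SA[17]=13  'ebaedaeeaaaadfaae'
  #18 SA[18]=16  'edaeeaaaadfaae'
  #19 SA[19]=6  'edgcghcebaedaeeaaaadfaae'
  #20 SA[20]=19  'eeaaaadfaae'
  #21 SA[21]=3  'ehhedgcghcebaedaeeaaaadfaae'
  #22 SA[22]=26  'faae'
  #23 SA[23]=8  'gcghcebaedaeeaaaadfaae'
  #24 SA[24]=0  'gchehhedgcghcebaedaeeaaaadfaae'
  #25 SA[25]=10  'ghcebaedaeeaaaadfaae'
  #26 SA[26]=11  'hcebaedaeeaaaadfaae'
  #27 SA[27]=5  'hedgcghcebaedaeeaaaadfaae'
  #28 SA[28]=2  'hehhedgcghcebaedaeeaaaadfaae'
  #29 SA[29]=4  'hhedgcghcebaedaeeaaaadfaae'

[21, 22, 23, 27, 24, 28, 15, 18, 14, 12, 9, 1, 17, 25, 7, 29, 20, 13, 16, 6, 19, 3, 26, 8, 0, 10, 11, 5, 2, 4]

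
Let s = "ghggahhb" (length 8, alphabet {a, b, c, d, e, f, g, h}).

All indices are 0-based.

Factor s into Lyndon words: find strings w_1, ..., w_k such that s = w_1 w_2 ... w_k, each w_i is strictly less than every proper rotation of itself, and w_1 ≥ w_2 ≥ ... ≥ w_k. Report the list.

emit factor 1: 'gh' (i=0, period=2)
emit factor 2: 'g' (i=2, period=1)
emit factor 3: 'g' (i=3, period=1)
emit factor 4: 'ahhb' (i=4, period=4)

["gh", "g", "g", "ahhb"]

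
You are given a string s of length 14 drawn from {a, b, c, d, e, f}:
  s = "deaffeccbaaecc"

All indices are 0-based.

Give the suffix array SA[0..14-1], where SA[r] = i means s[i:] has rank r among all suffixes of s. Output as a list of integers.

[9, 10, 2, 8, 13, 7, 12, 6, 0, 1, 11, 5, 4, 3]

sorted suffixes:
  #0 SA[0]=9  'aaecc'
  #1 SA[1]=10  'aecc'
  #2 SA[2]=2  'affeccbaaecc'
  #3 SA[3]=8  'baaecc'
  #4 SA[4]=13  'c'
  #5 SA[5]=7  'cbaaecc'
  #6 SA[6]=12  'cc'
  #7 SA[7]=6  'ccbaaecc'
  #8 SA[8]=0  'deaffeccbaaecc'
  #9 SA[9]=1  'eaffeccbaaecc'
  #10 SA[10]=11  'ecc'
  #11 SA[11]=5  'eccbaaecc'
  #12 SA[12]=4  'feccbaaecc'
  #13 SA[13]=3  'ffeccbaaecc'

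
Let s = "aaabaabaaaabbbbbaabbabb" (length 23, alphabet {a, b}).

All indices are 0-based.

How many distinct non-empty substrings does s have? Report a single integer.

217

rank | idx | suffix
   0 |   7 | aaaabbbbbaabbabb
   1 |   0 | aaabaabaaaabbbbbaabbabb
   2 |   8 | aaabbbbbaabbabb
   3 |   4 | aabaaaabbbbbaabbabb
   4 |   1 | aabaabaaaabbbbbaabbabb
   5 |  16 | aabbabb
   6 |   9 | aabbbbbaabbabb
   7 |   5 | abaaaabbbbbaabbabb
   8 |   2 | abaabaaaabbbbbaabbabb
   9 |  20 | abb
  10 |  17 | abbabb
  11 |  10 | abbbbbaabbabb
  12 |  22 | b
  13 |   6 | baaaabbbbbaabbabb
  14 |   3 | baabaaaabbbbbaabbabb
  15 |  15 | baabbabb
  16 |  19 | babb
  17 |  21 | bb
  18 |  14 | bbaabbabb
  19 |  18 | bbabb
  20 |  13 | bbbaabbabb
  21 |  12 | bbbbaabbabb
  22 |  11 | bbbbbaabbabb

SA = [7, 0, 8, 4, 1, 16, 9, 5, 2, 20, 17, 10, 22, 6, 3, 15, 19, 21, 14, 18, 13, 12, 11]
rank  pair      lcp
   1  s[7:],s[0:]  3  'aaa'
   2  s[0:],s[8:]  4  'aaab'
   3  s[8:],s[4:]  2  'aa'
   4  s[4:],s[1:]  5  'aabaa'
   5  s[1:],s[16:]  3  'aab'
   6  s[16:],s[9:]  4  'aabb'
   7  s[9:],s[5:]  1  'a'
   8  s[5:],s[2:]  4  'abaa'
   9  s[2:],s[20:]  2  'ab'
  10  s[20:],s[17:]  3  'abb'
  11  s[17:],s[10:]  3  'abb'
  12  s[10:],s[22:]  0  ''
  13  s[22:],s[6:]  1  'b'
  14  s[6:],s[3:]  3  'baa'
  15  s[3:],s[15:]  4  'baab'
  16  s[15:],s[19:]  2  'ba'
  17  s[19:],s[21:]  1  'b'
  18  s[21:],s[14:]  2  'bb'
  19  s[14:],s[18:]  3  'bba'
  20  s[18:],s[13:]  2  'bb'
  21  s[13:],s[12:]  3  'bbb'
  22  s[12:],s[11:]  4  'bbbb'

n(n+1)/2 = 23·24/2 = 276
Σ LCP = 0 + 3 + 4 + 2 + 5 + 3 + 4 + 1 + 4 + 2 + 3 + 3 + 0 + 1 + 3 + 4 + 2 + 1 + 2 + 3 + 2 + 3 + 4 = 59
distinct = 276 − 59 = 217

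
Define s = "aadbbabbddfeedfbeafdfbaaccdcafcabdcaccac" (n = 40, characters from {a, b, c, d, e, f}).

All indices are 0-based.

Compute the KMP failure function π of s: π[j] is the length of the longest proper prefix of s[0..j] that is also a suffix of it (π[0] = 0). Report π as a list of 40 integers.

[0, 1, 0, 0, 0, 1, 0, 0, 0, 0, 0, 0, 0, 0, 0, 0, 0, 1, 0, 0, 0, 0, 1, 2, 0, 0, 0, 0, 1, 0, 0, 1, 0, 0, 0, 1, 0, 0, 1, 0]

π[0] = 0
j=1 s[j]='a': π[1]=1 (border 'a')
j=2 s[j]='d': k: 1→0; π[2]=0 (border '')
j=3 s[j]='b': π[3]=0 (border '')
j=4 s[j]='b': π[4]=0 (border '')
j=5 s[j]='a': π[5]=1 (border 'a')
j=6 s[j]='b': k: 1→0; π[6]=0 (border '')
j=7 s[j]='b': π[7]=0 (border '')
j=8 s[j]='d': π[8]=0 (border '')
j=9 s[j]='d': π[9]=0 (border '')
j=10 s[j]='f': π[10]=0 (border '')
j=11 s[j]='e': π[11]=0 (border '')
j=12 s[j]='e': π[12]=0 (border '')
j=13 s[j]='d': π[13]=0 (border '')
j=14 s[j]='f': π[14]=0 (border '')
j=15 s[j]='b': π[15]=0 (border '')
j=16 s[j]='e': π[16]=0 (border '')
j=17 s[j]='a': π[17]=1 (border 'a')
j=18 s[j]='f': k: 1→0; π[18]=0 (border '')
j=19 s[j]='d': π[19]=0 (border '')
j=20 s[j]='f': π[20]=0 (border '')
j=21 s[j]='b': π[21]=0 (border '')
j=22 s[j]='a': π[22]=1 (border 'a')
j=23 s[j]='a': π[23]=2 (border 'aa')
j=24 s[j]='c': k: 2→1→0; π[24]=0 (border '')
j=25 s[j]='c': π[25]=0 (border '')
j=26 s[j]='d': π[26]=0 (border '')
j=27 s[j]='c': π[27]=0 (border '')
j=28 s[j]='a': π[28]=1 (border 'a')
j=29 s[j]='f': k: 1→0; π[29]=0 (border '')
j=30 s[j]='c': π[30]=0 (border '')
j=31 s[j]='a': π[31]=1 (border 'a')
j=32 s[j]='b': k: 1→0; π[32]=0 (border '')
j=33 s[j]='d': π[33]=0 (border '')
j=34 s[j]='c': π[34]=0 (border '')
j=35 s[j]='a': π[35]=1 (border 'a')
j=36 s[j]='c': k: 1→0; π[36]=0 (border '')
j=37 s[j]='c': π[37]=0 (border '')
j=38 s[j]='a': π[38]=1 (border 'a')
j=39 s[j]='c': k: 1→0; π[39]=0 (border '')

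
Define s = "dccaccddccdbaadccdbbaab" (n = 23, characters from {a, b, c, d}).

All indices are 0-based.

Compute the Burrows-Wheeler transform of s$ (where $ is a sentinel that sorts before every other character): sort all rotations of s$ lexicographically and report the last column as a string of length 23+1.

rank  rotation                  last
    0  $dccaccddccdbaadccdbbaab  b
    1  aab$dccaccddccdbaadccdbb  b
    2  aadccdbbaab$dccaccddccdb  b
    3  ab$dccaccddccdbaadccdbba  a
    4  accddccdbaadccdbbaab$dcc  c
    5  adccdbbaab$dccaccddccdba  a
    6  b$dccaccddccdbaadccdbbaa  a
    7  baab$dccaccddccdbaadccdb  b
    8  baadccdbbaab$dccaccddccd  d
    9  bbaab$dccaccddccdbaadccd  d
   10  caccddccdbaadccdbbaab$dc  c
   11  ccaccddccdbaadccdbbaab$d  d
   12  ccdbaadccdbbaab$dccaccdd  d
   13  ccdbbaab$dccaccddccdbaad  d
   14  ccddccdbaadccdbbaab$dcca  a
   15  cdbaadccdbbaab$dccaccddc  c
   16  cdbbaab$dccaccddccdbaadc  c
   17  cddccdbaadccdbbaab$dccac  c
   18  dbaadccdbbaab$dccaccddcc  c
   19  dbbaab$dccaccddccdbaadcc  c
   20  dccaccddccdbaadccdbbaab$  $
   21  dccdbaadccdbbaab$dccaccd  d
   22  dccdbbaab$dccaccddccdbaa  a
   23  ddccdbaadccdbbaab$dccacc  c

bbbacaabddcdddaccccc$dac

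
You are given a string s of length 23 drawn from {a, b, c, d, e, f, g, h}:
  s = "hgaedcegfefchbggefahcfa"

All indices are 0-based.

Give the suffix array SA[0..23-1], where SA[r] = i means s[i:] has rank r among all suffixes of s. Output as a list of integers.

[22, 2, 18, 13, 5, 20, 11, 4, 3, 16, 9, 6, 21, 17, 10, 8, 1, 15, 7, 14, 12, 19, 0]

sorted suffixes:
  #0 SA[0]=22  'a'
  #1 SA[1]=2  'aedcegfefchbggefahcfa'
  #2 SA[2]=18  'ahcfa'
  #3 SA[3]=13  'bggefahcfa'
  #4 SA[4]=5  'cegfefchbggefahcfa'
  #5 SA[5]=20  'cfa'
  #6 SA[6]=11  'chbggefahcfa'
  #7 SA[7]=4  'dcegfefchbggefahcfa'
  #8 SA[8]=3  'edcegfefchbggefahcfa'
  #9 SA[9]=16  'efahcfa'
  #10 SA[10]=9  'efchbggefahcfa'
  #11 SA[11]=6  'egfefchbggefahcfa'
  #12 SA[12]=21  'fa'
  #13 SA[13]=17  'fahcfa'
  #14 SA[14]=10  'fchbggefahcfa'
  #15 SA[15]=8  'fefchbggefahcfa'
  #16 SA[16]=1  'gaedcegfefchbggefahcfa'
  #17 SA[17]=15  'gefahcfa'
  #18 SA[18]=7  'gfefchbggefahcfa'
  #19 SA[19]=14  'ggefahcfa'
  #20 SA[20]=12  'hbggefahcfa'
  #21 SA[21]=19  'hcfa'
  #22 SA[22]=0  'hgaedcegfefchbggefahcfa'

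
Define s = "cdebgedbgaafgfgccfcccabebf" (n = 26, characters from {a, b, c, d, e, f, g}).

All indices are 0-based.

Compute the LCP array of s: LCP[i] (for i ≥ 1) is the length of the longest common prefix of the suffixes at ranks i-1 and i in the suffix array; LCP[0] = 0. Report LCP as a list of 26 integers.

[0, 1, 1, 0, 1, 1, 2, 0, 1, 2, 2, 1, 1, 0, 1, 0, 2, 1, 0, 1, 1, 2, 0, 1, 1, 1]

rank→(start, suffix):
  0 → (9, 'aafgfgccfcccabebf')
  1 → (21, 'abebf')
  2 → (10, 'afgfgccfcccabebf')
  3 → (22, 'bebf')
  4 → (24, 'bf')
  5 → (7, 'bgaafgfgccfcccabebf')
  6 → (3, 'bgedbgaafgfgccfcccabebf')
  7 → (20, 'cabebf')
  8 → (19, 'ccabebf')
  9 → (18, 'cccabebf')
  10 → (15, 'ccfcccabebf')
  11 → (0, 'cdebgedbgaafgfgccfcccabebf')
  12 → (16, 'cfcccabebf')
  13 → (6, 'dbgaafgfgccfcccabebf')
  14 → (1, 'debgedbgaafgfgccfcccabebf')
  15 → (23, 'ebf')
  16 → (2, 'ebgedbgaafgfgccfcccabebf')
  17 → (5, 'edbgaafgfgccfcccabebf')
  18 → (25, 'f')
  19 → (17, 'fcccabebf')
  20 → (13, 'fgccfcccabebf')
  21 → (11, 'fgfgccfcccabebf')
  22 → (8, 'gaafgfgccfcccabebf')
  23 → (14, 'gccfcccabebf')
  24 → (4, 'gedbgaafgfgccfcccabebf')
  25 → (12, 'gfgccfcccabebf')

SA = [9, 21, 10, 22, 24, 7, 3, 20, 19, 18, 15, 0, 16, 6, 1, 23, 2, 5, 25, 17, 13, 11, 8, 14, 4, 12]
rank  pair      lcp
   1  s[9:],s[21:]  1  'a'
   2  s[21:],s[10:]  1  'a'
   3  s[10:],s[22:]  0  ''
   4  s[22:],s[24:]  1  'b'
   5  s[24:],s[7:]  1  'b'
   6  s[7:],s[3:]  2  'bg'
   7  s[3:],s[20:]  0  ''
   8  s[20:],s[19:]  1  'c'
   9  s[19:],s[18:]  2  'cc'
  10  s[18:],s[15:]  2  'cc'
  11  s[15:],s[0:]  1  'c'
  12  s[0:],s[16:]  1  'c'
  13  s[16:],s[6:]  0  ''
  14  s[6:],s[1:]  1  'd'
  15  s[1:],s[23:]  0  ''
  16  s[23:],s[2:]  2  'eb'
  17  s[2:],s[5:]  1  'e'
  18  s[5:],s[25:]  0  ''
  19  s[25:],s[17:]  1  'f'
  20  s[17:],s[13:]  1  'f'
  21  s[13:],s[11:]  2  'fg'
  22  s[11:],s[8:]  0  ''
  23  s[8:],s[14:]  1  'g'
  24  s[14:],s[4:]  1  'g'
  25  s[4:],s[12:]  1  'g'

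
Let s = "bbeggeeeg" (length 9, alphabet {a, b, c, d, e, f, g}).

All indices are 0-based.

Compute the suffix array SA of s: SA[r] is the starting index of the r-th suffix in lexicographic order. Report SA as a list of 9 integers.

rank | idx | suffix
   0 |   0 | bbeggeeeg
   1 |   1 | beggeeeg
   2 |   5 | eeeg
   3 |   6 | eeg
   4 |   7 | eg
   5 |   2 | eggeeeg
   6 |   8 | g
   7 |   4 | geeeg
   8 |   3 | ggeeeg

[0, 1, 5, 6, 7, 2, 8, 4, 3]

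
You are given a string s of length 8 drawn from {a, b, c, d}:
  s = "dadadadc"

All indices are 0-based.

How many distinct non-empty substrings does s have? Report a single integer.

21

sorted suffixes:
  #0 SA[0]=1  'adadadc'
  #1 SA[1]=3  'adadc'
  #2 SA[2]=5  'adc'
  #3 SA[3]=7  'c'
  #4 SA[4]=0  'dadadadc'
  #5 SA[5]=2  'dadadc'
  #6 SA[6]=4  'dadc'
  #7 SA[7]=6  'dc'

SA = [1, 3, 5, 7, 0, 2, 4, 6]
i: (SA[i-1],SA[i]) lcp shared
  1: (1,3) 4 'adad'
  2: (3,5) 2 'ad'
  3: (5,7) 0 ''
  4: (7,0) 0 ''
  5: (0,2) 5 'dadad'
  6: (2,4) 3 'dad'
  7: (4,6) 1 'd'

n(n+1)/2 = 8·9/2 = 36
Σ LCP = 0 + 4 + 2 + 0 + 0 + 5 + 3 + 1 = 15
distinct = 36 − 15 = 21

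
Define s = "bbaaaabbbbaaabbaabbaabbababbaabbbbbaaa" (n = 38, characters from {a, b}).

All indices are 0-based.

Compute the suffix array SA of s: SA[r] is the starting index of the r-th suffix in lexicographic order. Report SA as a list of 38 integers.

[37, 36, 35, 2, 10, 3, 11, 15, 19, 4, 28, 23, 12, 16, 25, 20, 5, 29, 34, 1, 9, 14, 18, 27, 22, 24, 33, 0, 8, 13, 17, 26, 21, 32, 7, 31, 6, 30]

rank→(start, suffix):
  0 → (37, 'a')
  1 → (36, 'aa')
  2 → (35, 'aaa')
  3 → (2, 'aaaabbbbaaabbaabbaabbababbaabbbbbaaa')
  4 → (10, 'aaabbaabbaabbababbaabbbbbaaa')
  5 → (3, 'aaabbbbaaabbaabbaabbababbaabbbbbaaa')
  6 → (11, 'aabbaabbaabbababbaabbbbbaaa')
  7 → (15, 'aabbaabbababbaabbbbbaaa')
  8 → (19, 'aabbababbaabbbbbaaa')
  9 → (4, 'aabbbbaaabbaabbaabbababbaabbbbbaaa')
  10 → (28, 'aabbbbbaaa')
  11 → (23, 'ababbaabbbbbaaa')
  12 → (12, 'abbaabbaabbababbaabbbbbaaa')
  13 → (16, 'abbaabbababbaabbbbbaaa')
  14 → (25, 'abbaabbbbbaaa')
  15 → (20, 'abbababbaabbbbbaaa')
  16 → (5, 'abbbbaaabbaabbaabbababbaabbbbbaaa')
  17 → (29, 'abbbbbaaa')
  18 → (34, 'baaa')
  19 → (1, 'baaaabbbbaaabbaabbaabbababbaabbbbbaaa')
  20 → (9, 'baaabbaabbaabbababbaabbbbbaaa')
  21 → (14, 'baabbaabbababbaabbbbbaaa')
  22 → (18, 'baabbababbaabbbbbaaa')
  23 → (27, 'baabbbbbaaa')
  24 → (22, 'bababbaabbbbbaaa')
  25 → (24, 'babbaabbbbbaaa')
  26 → (33, 'bbaaa')
  27 → (0, 'bbaaaabbbbaaabbaabbaabbababbaabbbbbaaa')
  28 → (8, 'bbaaabbaabbaabbababbaabbbbbaaa')
  29 → (13, 'bbaabbaabbababbaabbbbbaaa')
  30 → (17, 'bbaabbababbaabbbbbaaa')
  31 → (26, 'bbaabbbbbaaa')
  32 → (21, 'bbababbaabbbbbaaa')
  33 → (32, 'bbbaaa')
  34 → (7, 'bbbaaabbaabbaabbababbaabbbbbaaa')
  35 → (31, 'bbbbaaa')
  36 → (6, 'bbbbaaabbaabbaabbababbaabbbbbaaa')
  37 → (30, 'bbbbbaaa')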